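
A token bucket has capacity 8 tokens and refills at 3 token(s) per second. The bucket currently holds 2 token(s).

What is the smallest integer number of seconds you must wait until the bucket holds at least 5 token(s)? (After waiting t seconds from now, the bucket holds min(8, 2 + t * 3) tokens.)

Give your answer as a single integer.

Need 2 + t * 3 >= 5, so t >= 3/3.
Smallest integer t = ceil(3/3) = 1.

Answer: 1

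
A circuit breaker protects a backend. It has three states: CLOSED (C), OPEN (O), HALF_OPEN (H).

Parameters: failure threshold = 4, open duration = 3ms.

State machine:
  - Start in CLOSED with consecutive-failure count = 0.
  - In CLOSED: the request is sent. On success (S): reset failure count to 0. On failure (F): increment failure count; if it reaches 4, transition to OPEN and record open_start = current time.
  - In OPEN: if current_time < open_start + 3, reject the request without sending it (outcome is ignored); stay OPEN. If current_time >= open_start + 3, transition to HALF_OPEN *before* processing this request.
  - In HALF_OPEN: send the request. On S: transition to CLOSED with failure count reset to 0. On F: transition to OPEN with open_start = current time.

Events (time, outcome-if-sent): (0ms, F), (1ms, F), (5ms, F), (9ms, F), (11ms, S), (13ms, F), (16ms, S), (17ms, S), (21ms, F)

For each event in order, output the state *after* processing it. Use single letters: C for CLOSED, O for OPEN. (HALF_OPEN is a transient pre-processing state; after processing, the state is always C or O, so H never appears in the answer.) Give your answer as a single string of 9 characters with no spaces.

Answer: CCCOOOCCC

Derivation:
State after each event:
  event#1 t=0ms outcome=F: state=CLOSED
  event#2 t=1ms outcome=F: state=CLOSED
  event#3 t=5ms outcome=F: state=CLOSED
  event#4 t=9ms outcome=F: state=OPEN
  event#5 t=11ms outcome=S: state=OPEN
  event#6 t=13ms outcome=F: state=OPEN
  event#7 t=16ms outcome=S: state=CLOSED
  event#8 t=17ms outcome=S: state=CLOSED
  event#9 t=21ms outcome=F: state=CLOSED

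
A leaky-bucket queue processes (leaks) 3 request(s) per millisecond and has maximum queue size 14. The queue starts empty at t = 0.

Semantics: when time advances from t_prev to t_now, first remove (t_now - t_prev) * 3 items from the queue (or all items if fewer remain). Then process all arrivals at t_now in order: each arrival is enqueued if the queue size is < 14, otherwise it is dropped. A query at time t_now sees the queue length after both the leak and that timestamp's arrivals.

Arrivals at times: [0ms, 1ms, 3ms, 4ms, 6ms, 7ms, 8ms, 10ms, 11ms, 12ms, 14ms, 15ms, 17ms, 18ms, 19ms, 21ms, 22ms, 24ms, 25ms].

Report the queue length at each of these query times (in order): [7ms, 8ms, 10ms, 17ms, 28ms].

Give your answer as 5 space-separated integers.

Queue lengths at query times:
  query t=7ms: backlog = 1
  query t=8ms: backlog = 1
  query t=10ms: backlog = 1
  query t=17ms: backlog = 1
  query t=28ms: backlog = 0

Answer: 1 1 1 1 0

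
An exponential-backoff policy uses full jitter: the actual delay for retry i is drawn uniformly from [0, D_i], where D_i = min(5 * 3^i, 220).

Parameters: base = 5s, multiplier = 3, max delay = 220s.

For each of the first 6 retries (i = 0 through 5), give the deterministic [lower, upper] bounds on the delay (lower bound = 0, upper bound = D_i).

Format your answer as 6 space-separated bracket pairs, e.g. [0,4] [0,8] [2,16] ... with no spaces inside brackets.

Computing bounds per retry:
  i=0: D_i=min(5*3^0,220)=5, bounds=[0,5]
  i=1: D_i=min(5*3^1,220)=15, bounds=[0,15]
  i=2: D_i=min(5*3^2,220)=45, bounds=[0,45]
  i=3: D_i=min(5*3^3,220)=135, bounds=[0,135]
  i=4: D_i=min(5*3^4,220)=220, bounds=[0,220]
  i=5: D_i=min(5*3^5,220)=220, bounds=[0,220]

Answer: [0,5] [0,15] [0,45] [0,135] [0,220] [0,220]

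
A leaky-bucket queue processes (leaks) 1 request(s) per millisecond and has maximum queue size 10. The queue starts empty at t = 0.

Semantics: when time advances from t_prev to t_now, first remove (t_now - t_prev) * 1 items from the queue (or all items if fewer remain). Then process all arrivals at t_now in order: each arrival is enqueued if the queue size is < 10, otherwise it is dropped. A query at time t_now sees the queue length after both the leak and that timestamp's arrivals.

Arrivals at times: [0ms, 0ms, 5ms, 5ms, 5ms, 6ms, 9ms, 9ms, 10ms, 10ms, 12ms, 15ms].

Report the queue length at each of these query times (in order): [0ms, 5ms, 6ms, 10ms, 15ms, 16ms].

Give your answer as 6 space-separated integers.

Answer: 2 3 3 3 1 0

Derivation:
Queue lengths at query times:
  query t=0ms: backlog = 2
  query t=5ms: backlog = 3
  query t=6ms: backlog = 3
  query t=10ms: backlog = 3
  query t=15ms: backlog = 1
  query t=16ms: backlog = 0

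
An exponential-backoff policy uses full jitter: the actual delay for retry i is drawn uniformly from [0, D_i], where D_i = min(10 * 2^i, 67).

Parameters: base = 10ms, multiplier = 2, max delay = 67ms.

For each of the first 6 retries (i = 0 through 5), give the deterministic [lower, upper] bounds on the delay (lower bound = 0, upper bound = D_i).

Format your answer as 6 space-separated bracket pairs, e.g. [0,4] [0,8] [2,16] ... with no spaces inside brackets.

Answer: [0,10] [0,20] [0,40] [0,67] [0,67] [0,67]

Derivation:
Computing bounds per retry:
  i=0: D_i=min(10*2^0,67)=10, bounds=[0,10]
  i=1: D_i=min(10*2^1,67)=20, bounds=[0,20]
  i=2: D_i=min(10*2^2,67)=40, bounds=[0,40]
  i=3: D_i=min(10*2^3,67)=67, bounds=[0,67]
  i=4: D_i=min(10*2^4,67)=67, bounds=[0,67]
  i=5: D_i=min(10*2^5,67)=67, bounds=[0,67]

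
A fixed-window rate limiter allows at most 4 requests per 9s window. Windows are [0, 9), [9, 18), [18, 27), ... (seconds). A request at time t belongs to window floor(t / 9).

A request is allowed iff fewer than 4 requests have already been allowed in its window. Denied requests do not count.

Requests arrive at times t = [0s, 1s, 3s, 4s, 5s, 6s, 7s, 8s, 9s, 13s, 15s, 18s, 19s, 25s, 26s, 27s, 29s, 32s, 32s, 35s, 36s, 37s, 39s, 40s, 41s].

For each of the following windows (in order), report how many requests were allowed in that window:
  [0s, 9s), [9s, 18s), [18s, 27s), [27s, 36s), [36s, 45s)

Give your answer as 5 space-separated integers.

Processing requests:
  req#1 t=0s (window 0): ALLOW
  req#2 t=1s (window 0): ALLOW
  req#3 t=3s (window 0): ALLOW
  req#4 t=4s (window 0): ALLOW
  req#5 t=5s (window 0): DENY
  req#6 t=6s (window 0): DENY
  req#7 t=7s (window 0): DENY
  req#8 t=8s (window 0): DENY
  req#9 t=9s (window 1): ALLOW
  req#10 t=13s (window 1): ALLOW
  req#11 t=15s (window 1): ALLOW
  req#12 t=18s (window 2): ALLOW
  req#13 t=19s (window 2): ALLOW
  req#14 t=25s (window 2): ALLOW
  req#15 t=26s (window 2): ALLOW
  req#16 t=27s (window 3): ALLOW
  req#17 t=29s (window 3): ALLOW
  req#18 t=32s (window 3): ALLOW
  req#19 t=32s (window 3): ALLOW
  req#20 t=35s (window 3): DENY
  req#21 t=36s (window 4): ALLOW
  req#22 t=37s (window 4): ALLOW
  req#23 t=39s (window 4): ALLOW
  req#24 t=40s (window 4): ALLOW
  req#25 t=41s (window 4): DENY

Allowed counts by window: 4 3 4 4 4

Answer: 4 3 4 4 4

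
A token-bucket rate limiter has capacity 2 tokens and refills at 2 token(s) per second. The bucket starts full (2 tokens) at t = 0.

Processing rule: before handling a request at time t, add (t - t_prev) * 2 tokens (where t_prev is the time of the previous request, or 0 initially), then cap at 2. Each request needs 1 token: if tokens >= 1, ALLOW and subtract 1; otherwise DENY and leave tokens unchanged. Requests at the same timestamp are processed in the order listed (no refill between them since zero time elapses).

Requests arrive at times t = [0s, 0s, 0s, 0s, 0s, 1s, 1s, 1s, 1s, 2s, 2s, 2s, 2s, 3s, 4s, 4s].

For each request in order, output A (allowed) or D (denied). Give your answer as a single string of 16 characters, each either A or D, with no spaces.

Simulating step by step:
  req#1 t=0s: ALLOW
  req#2 t=0s: ALLOW
  req#3 t=0s: DENY
  req#4 t=0s: DENY
  req#5 t=0s: DENY
  req#6 t=1s: ALLOW
  req#7 t=1s: ALLOW
  req#8 t=1s: DENY
  req#9 t=1s: DENY
  req#10 t=2s: ALLOW
  req#11 t=2s: ALLOW
  req#12 t=2s: DENY
  req#13 t=2s: DENY
  req#14 t=3s: ALLOW
  req#15 t=4s: ALLOW
  req#16 t=4s: ALLOW

Answer: AADDDAADDAADDAAA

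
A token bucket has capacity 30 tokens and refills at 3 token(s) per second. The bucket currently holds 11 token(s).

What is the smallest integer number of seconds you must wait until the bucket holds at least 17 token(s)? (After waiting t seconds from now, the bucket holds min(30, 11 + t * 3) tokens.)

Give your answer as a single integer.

Need 11 + t * 3 >= 17, so t >= 6/3.
Smallest integer t = ceil(6/3) = 2.

Answer: 2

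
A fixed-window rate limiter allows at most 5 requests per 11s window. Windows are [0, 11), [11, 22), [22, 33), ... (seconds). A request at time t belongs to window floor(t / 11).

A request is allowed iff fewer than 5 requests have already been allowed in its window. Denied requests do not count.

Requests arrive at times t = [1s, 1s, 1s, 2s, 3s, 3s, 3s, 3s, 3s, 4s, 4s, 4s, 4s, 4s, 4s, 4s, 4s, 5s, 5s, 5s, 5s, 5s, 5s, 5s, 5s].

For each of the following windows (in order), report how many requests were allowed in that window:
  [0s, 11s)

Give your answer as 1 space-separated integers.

Processing requests:
  req#1 t=1s (window 0): ALLOW
  req#2 t=1s (window 0): ALLOW
  req#3 t=1s (window 0): ALLOW
  req#4 t=2s (window 0): ALLOW
  req#5 t=3s (window 0): ALLOW
  req#6 t=3s (window 0): DENY
  req#7 t=3s (window 0): DENY
  req#8 t=3s (window 0): DENY
  req#9 t=3s (window 0): DENY
  req#10 t=4s (window 0): DENY
  req#11 t=4s (window 0): DENY
  req#12 t=4s (window 0): DENY
  req#13 t=4s (window 0): DENY
  req#14 t=4s (window 0): DENY
  req#15 t=4s (window 0): DENY
  req#16 t=4s (window 0): DENY
  req#17 t=4s (window 0): DENY
  req#18 t=5s (window 0): DENY
  req#19 t=5s (window 0): DENY
  req#20 t=5s (window 0): DENY
  req#21 t=5s (window 0): DENY
  req#22 t=5s (window 0): DENY
  req#23 t=5s (window 0): DENY
  req#24 t=5s (window 0): DENY
  req#25 t=5s (window 0): DENY

Allowed counts by window: 5

Answer: 5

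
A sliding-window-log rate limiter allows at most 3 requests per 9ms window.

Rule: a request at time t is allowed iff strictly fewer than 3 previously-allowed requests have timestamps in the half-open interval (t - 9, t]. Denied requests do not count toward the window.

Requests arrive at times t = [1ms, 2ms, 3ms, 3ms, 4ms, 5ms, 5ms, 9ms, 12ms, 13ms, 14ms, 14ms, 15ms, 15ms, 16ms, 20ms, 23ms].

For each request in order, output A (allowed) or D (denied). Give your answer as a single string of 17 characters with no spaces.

Answer: AAADDDDDAAADDDDDA

Derivation:
Tracking allowed requests in the window:
  req#1 t=1ms: ALLOW
  req#2 t=2ms: ALLOW
  req#3 t=3ms: ALLOW
  req#4 t=3ms: DENY
  req#5 t=4ms: DENY
  req#6 t=5ms: DENY
  req#7 t=5ms: DENY
  req#8 t=9ms: DENY
  req#9 t=12ms: ALLOW
  req#10 t=13ms: ALLOW
  req#11 t=14ms: ALLOW
  req#12 t=14ms: DENY
  req#13 t=15ms: DENY
  req#14 t=15ms: DENY
  req#15 t=16ms: DENY
  req#16 t=20ms: DENY
  req#17 t=23ms: ALLOW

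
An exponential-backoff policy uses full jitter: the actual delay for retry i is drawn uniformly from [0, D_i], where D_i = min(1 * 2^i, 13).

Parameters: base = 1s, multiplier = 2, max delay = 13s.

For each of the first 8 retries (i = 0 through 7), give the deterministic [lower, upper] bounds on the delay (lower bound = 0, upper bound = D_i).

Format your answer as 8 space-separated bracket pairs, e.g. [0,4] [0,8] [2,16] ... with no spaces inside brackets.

Computing bounds per retry:
  i=0: D_i=min(1*2^0,13)=1, bounds=[0,1]
  i=1: D_i=min(1*2^1,13)=2, bounds=[0,2]
  i=2: D_i=min(1*2^2,13)=4, bounds=[0,4]
  i=3: D_i=min(1*2^3,13)=8, bounds=[0,8]
  i=4: D_i=min(1*2^4,13)=13, bounds=[0,13]
  i=5: D_i=min(1*2^5,13)=13, bounds=[0,13]
  i=6: D_i=min(1*2^6,13)=13, bounds=[0,13]
  i=7: D_i=min(1*2^7,13)=13, bounds=[0,13]

Answer: [0,1] [0,2] [0,4] [0,8] [0,13] [0,13] [0,13] [0,13]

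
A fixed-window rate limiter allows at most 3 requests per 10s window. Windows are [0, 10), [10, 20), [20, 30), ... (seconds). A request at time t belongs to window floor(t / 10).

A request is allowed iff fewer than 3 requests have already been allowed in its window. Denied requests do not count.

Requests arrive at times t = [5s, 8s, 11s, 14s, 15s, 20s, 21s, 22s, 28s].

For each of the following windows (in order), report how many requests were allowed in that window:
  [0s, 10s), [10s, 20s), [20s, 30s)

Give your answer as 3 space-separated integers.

Processing requests:
  req#1 t=5s (window 0): ALLOW
  req#2 t=8s (window 0): ALLOW
  req#3 t=11s (window 1): ALLOW
  req#4 t=14s (window 1): ALLOW
  req#5 t=15s (window 1): ALLOW
  req#6 t=20s (window 2): ALLOW
  req#7 t=21s (window 2): ALLOW
  req#8 t=22s (window 2): ALLOW
  req#9 t=28s (window 2): DENY

Allowed counts by window: 2 3 3

Answer: 2 3 3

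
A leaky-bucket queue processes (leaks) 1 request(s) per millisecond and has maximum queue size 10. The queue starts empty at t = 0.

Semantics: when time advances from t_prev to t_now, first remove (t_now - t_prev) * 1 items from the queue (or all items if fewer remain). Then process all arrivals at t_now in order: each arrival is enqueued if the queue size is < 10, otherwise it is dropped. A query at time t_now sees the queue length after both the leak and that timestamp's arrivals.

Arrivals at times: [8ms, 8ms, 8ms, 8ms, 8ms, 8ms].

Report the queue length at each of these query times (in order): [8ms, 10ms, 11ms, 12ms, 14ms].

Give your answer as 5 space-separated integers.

Answer: 6 4 3 2 0

Derivation:
Queue lengths at query times:
  query t=8ms: backlog = 6
  query t=10ms: backlog = 4
  query t=11ms: backlog = 3
  query t=12ms: backlog = 2
  query t=14ms: backlog = 0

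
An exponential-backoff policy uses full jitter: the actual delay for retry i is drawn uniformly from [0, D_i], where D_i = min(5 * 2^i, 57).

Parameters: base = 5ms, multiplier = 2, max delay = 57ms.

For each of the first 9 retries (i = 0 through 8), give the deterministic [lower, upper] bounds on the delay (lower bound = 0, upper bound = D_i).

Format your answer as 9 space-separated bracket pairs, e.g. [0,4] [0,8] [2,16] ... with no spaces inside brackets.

Computing bounds per retry:
  i=0: D_i=min(5*2^0,57)=5, bounds=[0,5]
  i=1: D_i=min(5*2^1,57)=10, bounds=[0,10]
  i=2: D_i=min(5*2^2,57)=20, bounds=[0,20]
  i=3: D_i=min(5*2^3,57)=40, bounds=[0,40]
  i=4: D_i=min(5*2^4,57)=57, bounds=[0,57]
  i=5: D_i=min(5*2^5,57)=57, bounds=[0,57]
  i=6: D_i=min(5*2^6,57)=57, bounds=[0,57]
  i=7: D_i=min(5*2^7,57)=57, bounds=[0,57]
  i=8: D_i=min(5*2^8,57)=57, bounds=[0,57]

Answer: [0,5] [0,10] [0,20] [0,40] [0,57] [0,57] [0,57] [0,57] [0,57]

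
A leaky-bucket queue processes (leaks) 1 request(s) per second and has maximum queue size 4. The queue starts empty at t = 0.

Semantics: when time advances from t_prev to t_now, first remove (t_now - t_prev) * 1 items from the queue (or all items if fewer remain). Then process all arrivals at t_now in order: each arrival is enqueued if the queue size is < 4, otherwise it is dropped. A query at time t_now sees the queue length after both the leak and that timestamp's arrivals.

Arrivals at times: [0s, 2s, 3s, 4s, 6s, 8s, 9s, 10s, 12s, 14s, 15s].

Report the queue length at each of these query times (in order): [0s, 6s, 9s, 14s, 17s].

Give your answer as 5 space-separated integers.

Answer: 1 1 1 1 0

Derivation:
Queue lengths at query times:
  query t=0s: backlog = 1
  query t=6s: backlog = 1
  query t=9s: backlog = 1
  query t=14s: backlog = 1
  query t=17s: backlog = 0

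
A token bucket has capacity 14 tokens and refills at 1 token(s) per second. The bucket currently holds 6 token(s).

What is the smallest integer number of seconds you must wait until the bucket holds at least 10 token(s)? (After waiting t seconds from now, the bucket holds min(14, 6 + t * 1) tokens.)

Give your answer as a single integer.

Need 6 + t * 1 >= 10, so t >= 4/1.
Smallest integer t = ceil(4/1) = 4.

Answer: 4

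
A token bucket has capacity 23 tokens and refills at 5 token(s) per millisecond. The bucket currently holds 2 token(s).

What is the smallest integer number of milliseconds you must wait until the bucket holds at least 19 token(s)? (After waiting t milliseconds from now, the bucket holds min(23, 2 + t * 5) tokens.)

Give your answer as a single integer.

Need 2 + t * 5 >= 19, so t >= 17/5.
Smallest integer t = ceil(17/5) = 4.

Answer: 4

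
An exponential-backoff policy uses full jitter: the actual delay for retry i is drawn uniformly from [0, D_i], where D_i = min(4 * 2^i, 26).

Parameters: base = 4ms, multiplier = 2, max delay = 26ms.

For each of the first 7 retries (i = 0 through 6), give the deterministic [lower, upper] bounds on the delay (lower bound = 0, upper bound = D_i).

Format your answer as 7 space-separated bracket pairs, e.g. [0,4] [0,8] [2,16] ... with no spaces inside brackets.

Computing bounds per retry:
  i=0: D_i=min(4*2^0,26)=4, bounds=[0,4]
  i=1: D_i=min(4*2^1,26)=8, bounds=[0,8]
  i=2: D_i=min(4*2^2,26)=16, bounds=[0,16]
  i=3: D_i=min(4*2^3,26)=26, bounds=[0,26]
  i=4: D_i=min(4*2^4,26)=26, bounds=[0,26]
  i=5: D_i=min(4*2^5,26)=26, bounds=[0,26]
  i=6: D_i=min(4*2^6,26)=26, bounds=[0,26]

Answer: [0,4] [0,8] [0,16] [0,26] [0,26] [0,26] [0,26]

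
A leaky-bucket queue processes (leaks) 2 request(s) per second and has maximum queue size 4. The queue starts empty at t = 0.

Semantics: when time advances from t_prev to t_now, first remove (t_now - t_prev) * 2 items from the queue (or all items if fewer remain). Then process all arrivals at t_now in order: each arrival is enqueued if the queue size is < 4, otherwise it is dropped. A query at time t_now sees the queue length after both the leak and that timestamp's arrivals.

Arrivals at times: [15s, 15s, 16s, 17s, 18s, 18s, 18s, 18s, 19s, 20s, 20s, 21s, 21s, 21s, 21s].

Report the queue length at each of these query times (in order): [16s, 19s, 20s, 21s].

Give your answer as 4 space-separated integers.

Queue lengths at query times:
  query t=16s: backlog = 1
  query t=19s: backlog = 3
  query t=20s: backlog = 3
  query t=21s: backlog = 4

Answer: 1 3 3 4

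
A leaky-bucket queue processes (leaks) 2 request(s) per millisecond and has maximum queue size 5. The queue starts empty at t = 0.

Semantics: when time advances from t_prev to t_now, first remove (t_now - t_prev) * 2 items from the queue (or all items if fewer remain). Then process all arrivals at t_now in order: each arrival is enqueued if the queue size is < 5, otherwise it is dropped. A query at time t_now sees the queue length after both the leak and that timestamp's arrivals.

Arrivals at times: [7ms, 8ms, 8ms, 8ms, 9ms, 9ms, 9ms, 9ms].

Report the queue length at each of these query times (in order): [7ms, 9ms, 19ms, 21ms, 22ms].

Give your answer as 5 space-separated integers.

Answer: 1 5 0 0 0

Derivation:
Queue lengths at query times:
  query t=7ms: backlog = 1
  query t=9ms: backlog = 5
  query t=19ms: backlog = 0
  query t=21ms: backlog = 0
  query t=22ms: backlog = 0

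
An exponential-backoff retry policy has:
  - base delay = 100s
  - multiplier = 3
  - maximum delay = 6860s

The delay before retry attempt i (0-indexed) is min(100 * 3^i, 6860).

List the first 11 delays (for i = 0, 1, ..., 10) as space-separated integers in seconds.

Computing each delay:
  i=0: min(100*3^0, 6860) = 100
  i=1: min(100*3^1, 6860) = 300
  i=2: min(100*3^2, 6860) = 900
  i=3: min(100*3^3, 6860) = 2700
  i=4: min(100*3^4, 6860) = 6860
  i=5: min(100*3^5, 6860) = 6860
  i=6: min(100*3^6, 6860) = 6860
  i=7: min(100*3^7, 6860) = 6860
  i=8: min(100*3^8, 6860) = 6860
  i=9: min(100*3^9, 6860) = 6860
  i=10: min(100*3^10, 6860) = 6860

Answer: 100 300 900 2700 6860 6860 6860 6860 6860 6860 6860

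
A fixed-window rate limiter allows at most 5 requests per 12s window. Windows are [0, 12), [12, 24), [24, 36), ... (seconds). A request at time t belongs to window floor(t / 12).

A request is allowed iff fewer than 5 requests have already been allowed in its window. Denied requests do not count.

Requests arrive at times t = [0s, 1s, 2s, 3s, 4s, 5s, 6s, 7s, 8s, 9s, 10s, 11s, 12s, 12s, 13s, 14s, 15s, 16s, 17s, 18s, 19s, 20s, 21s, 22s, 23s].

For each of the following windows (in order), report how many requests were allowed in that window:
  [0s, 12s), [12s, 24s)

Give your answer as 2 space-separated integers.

Answer: 5 5

Derivation:
Processing requests:
  req#1 t=0s (window 0): ALLOW
  req#2 t=1s (window 0): ALLOW
  req#3 t=2s (window 0): ALLOW
  req#4 t=3s (window 0): ALLOW
  req#5 t=4s (window 0): ALLOW
  req#6 t=5s (window 0): DENY
  req#7 t=6s (window 0): DENY
  req#8 t=7s (window 0): DENY
  req#9 t=8s (window 0): DENY
  req#10 t=9s (window 0): DENY
  req#11 t=10s (window 0): DENY
  req#12 t=11s (window 0): DENY
  req#13 t=12s (window 1): ALLOW
  req#14 t=12s (window 1): ALLOW
  req#15 t=13s (window 1): ALLOW
  req#16 t=14s (window 1): ALLOW
  req#17 t=15s (window 1): ALLOW
  req#18 t=16s (window 1): DENY
  req#19 t=17s (window 1): DENY
  req#20 t=18s (window 1): DENY
  req#21 t=19s (window 1): DENY
  req#22 t=20s (window 1): DENY
  req#23 t=21s (window 1): DENY
  req#24 t=22s (window 1): DENY
  req#25 t=23s (window 1): DENY

Allowed counts by window: 5 5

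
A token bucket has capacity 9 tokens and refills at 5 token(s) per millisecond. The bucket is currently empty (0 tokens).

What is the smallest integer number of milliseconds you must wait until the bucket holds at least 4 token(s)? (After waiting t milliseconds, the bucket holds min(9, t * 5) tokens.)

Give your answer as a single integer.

Need t * 5 >= 4, so t >= 4/5.
Smallest integer t = ceil(4/5) = 1.

Answer: 1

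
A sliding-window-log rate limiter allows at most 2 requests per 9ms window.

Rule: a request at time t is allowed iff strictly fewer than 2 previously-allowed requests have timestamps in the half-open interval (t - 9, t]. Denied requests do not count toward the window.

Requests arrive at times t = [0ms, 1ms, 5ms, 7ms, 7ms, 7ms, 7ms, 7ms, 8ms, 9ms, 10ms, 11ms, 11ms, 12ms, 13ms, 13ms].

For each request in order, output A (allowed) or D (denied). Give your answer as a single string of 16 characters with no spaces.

Answer: AADDDDDDDAADDDDD

Derivation:
Tracking allowed requests in the window:
  req#1 t=0ms: ALLOW
  req#2 t=1ms: ALLOW
  req#3 t=5ms: DENY
  req#4 t=7ms: DENY
  req#5 t=7ms: DENY
  req#6 t=7ms: DENY
  req#7 t=7ms: DENY
  req#8 t=7ms: DENY
  req#9 t=8ms: DENY
  req#10 t=9ms: ALLOW
  req#11 t=10ms: ALLOW
  req#12 t=11ms: DENY
  req#13 t=11ms: DENY
  req#14 t=12ms: DENY
  req#15 t=13ms: DENY
  req#16 t=13ms: DENY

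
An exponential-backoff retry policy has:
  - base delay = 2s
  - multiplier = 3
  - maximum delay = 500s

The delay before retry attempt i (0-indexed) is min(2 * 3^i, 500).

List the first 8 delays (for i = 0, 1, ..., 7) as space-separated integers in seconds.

Answer: 2 6 18 54 162 486 500 500

Derivation:
Computing each delay:
  i=0: min(2*3^0, 500) = 2
  i=1: min(2*3^1, 500) = 6
  i=2: min(2*3^2, 500) = 18
  i=3: min(2*3^3, 500) = 54
  i=4: min(2*3^4, 500) = 162
  i=5: min(2*3^5, 500) = 486
  i=6: min(2*3^6, 500) = 500
  i=7: min(2*3^7, 500) = 500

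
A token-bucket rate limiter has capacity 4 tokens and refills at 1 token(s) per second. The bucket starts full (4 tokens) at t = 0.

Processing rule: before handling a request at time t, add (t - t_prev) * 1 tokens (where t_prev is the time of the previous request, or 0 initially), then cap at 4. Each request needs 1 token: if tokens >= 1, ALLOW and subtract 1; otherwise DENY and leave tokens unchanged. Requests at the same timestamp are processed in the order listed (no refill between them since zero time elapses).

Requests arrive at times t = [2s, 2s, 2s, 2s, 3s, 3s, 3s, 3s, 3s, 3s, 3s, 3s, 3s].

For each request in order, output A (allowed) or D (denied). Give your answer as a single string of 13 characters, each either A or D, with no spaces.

Simulating step by step:
  req#1 t=2s: ALLOW
  req#2 t=2s: ALLOW
  req#3 t=2s: ALLOW
  req#4 t=2s: ALLOW
  req#5 t=3s: ALLOW
  req#6 t=3s: DENY
  req#7 t=3s: DENY
  req#8 t=3s: DENY
  req#9 t=3s: DENY
  req#10 t=3s: DENY
  req#11 t=3s: DENY
  req#12 t=3s: DENY
  req#13 t=3s: DENY

Answer: AAAAADDDDDDDD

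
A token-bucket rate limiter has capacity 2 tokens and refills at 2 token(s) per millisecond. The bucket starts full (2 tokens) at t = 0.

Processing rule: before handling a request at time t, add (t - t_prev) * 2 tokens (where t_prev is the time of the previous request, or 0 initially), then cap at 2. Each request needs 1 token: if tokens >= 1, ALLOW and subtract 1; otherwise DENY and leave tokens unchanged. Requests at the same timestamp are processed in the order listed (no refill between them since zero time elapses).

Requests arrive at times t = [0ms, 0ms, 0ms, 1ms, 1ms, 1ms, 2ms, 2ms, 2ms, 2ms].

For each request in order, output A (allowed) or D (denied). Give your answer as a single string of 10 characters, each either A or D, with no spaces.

Simulating step by step:
  req#1 t=0ms: ALLOW
  req#2 t=0ms: ALLOW
  req#3 t=0ms: DENY
  req#4 t=1ms: ALLOW
  req#5 t=1ms: ALLOW
  req#6 t=1ms: DENY
  req#7 t=2ms: ALLOW
  req#8 t=2ms: ALLOW
  req#9 t=2ms: DENY
  req#10 t=2ms: DENY

Answer: AADAADAADD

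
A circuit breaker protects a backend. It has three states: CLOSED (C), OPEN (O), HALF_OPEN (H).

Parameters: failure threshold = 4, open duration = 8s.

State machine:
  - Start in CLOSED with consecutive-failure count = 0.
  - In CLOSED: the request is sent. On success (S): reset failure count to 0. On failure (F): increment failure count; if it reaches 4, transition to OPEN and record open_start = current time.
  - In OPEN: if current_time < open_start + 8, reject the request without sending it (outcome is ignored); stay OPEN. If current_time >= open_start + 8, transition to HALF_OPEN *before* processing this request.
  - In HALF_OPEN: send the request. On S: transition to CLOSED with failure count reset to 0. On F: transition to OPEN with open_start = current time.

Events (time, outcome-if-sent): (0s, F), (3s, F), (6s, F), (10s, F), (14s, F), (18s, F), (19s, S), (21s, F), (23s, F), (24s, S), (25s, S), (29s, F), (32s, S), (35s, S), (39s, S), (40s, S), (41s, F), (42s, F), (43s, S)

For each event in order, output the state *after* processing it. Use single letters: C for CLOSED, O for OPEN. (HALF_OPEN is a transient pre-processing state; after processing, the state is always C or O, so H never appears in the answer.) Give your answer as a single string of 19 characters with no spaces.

State after each event:
  event#1 t=0s outcome=F: state=CLOSED
  event#2 t=3s outcome=F: state=CLOSED
  event#3 t=6s outcome=F: state=CLOSED
  event#4 t=10s outcome=F: state=OPEN
  event#5 t=14s outcome=F: state=OPEN
  event#6 t=18s outcome=F: state=OPEN
  event#7 t=19s outcome=S: state=OPEN
  event#8 t=21s outcome=F: state=OPEN
  event#9 t=23s outcome=F: state=OPEN
  event#10 t=24s outcome=S: state=OPEN
  event#11 t=25s outcome=S: state=OPEN
  event#12 t=29s outcome=F: state=OPEN
  event#13 t=32s outcome=S: state=OPEN
  event#14 t=35s outcome=S: state=OPEN
  event#15 t=39s outcome=S: state=CLOSED
  event#16 t=40s outcome=S: state=CLOSED
  event#17 t=41s outcome=F: state=CLOSED
  event#18 t=42s outcome=F: state=CLOSED
  event#19 t=43s outcome=S: state=CLOSED

Answer: CCCOOOOOOOOOOOCCCCC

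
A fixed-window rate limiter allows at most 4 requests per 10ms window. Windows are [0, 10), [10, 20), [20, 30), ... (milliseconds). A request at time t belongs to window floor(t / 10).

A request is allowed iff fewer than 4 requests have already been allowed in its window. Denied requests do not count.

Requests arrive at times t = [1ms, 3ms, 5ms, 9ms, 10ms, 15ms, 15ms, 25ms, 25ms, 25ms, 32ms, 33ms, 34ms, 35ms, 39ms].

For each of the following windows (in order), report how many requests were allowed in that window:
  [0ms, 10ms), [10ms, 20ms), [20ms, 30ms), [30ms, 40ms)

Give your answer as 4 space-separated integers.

Answer: 4 3 3 4

Derivation:
Processing requests:
  req#1 t=1ms (window 0): ALLOW
  req#2 t=3ms (window 0): ALLOW
  req#3 t=5ms (window 0): ALLOW
  req#4 t=9ms (window 0): ALLOW
  req#5 t=10ms (window 1): ALLOW
  req#6 t=15ms (window 1): ALLOW
  req#7 t=15ms (window 1): ALLOW
  req#8 t=25ms (window 2): ALLOW
  req#9 t=25ms (window 2): ALLOW
  req#10 t=25ms (window 2): ALLOW
  req#11 t=32ms (window 3): ALLOW
  req#12 t=33ms (window 3): ALLOW
  req#13 t=34ms (window 3): ALLOW
  req#14 t=35ms (window 3): ALLOW
  req#15 t=39ms (window 3): DENY

Allowed counts by window: 4 3 3 4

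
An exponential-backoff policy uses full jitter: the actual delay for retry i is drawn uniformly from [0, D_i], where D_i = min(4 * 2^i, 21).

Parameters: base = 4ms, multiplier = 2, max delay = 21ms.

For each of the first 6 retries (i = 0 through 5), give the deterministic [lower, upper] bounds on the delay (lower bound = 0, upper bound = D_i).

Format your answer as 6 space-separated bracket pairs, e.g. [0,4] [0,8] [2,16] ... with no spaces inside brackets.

Computing bounds per retry:
  i=0: D_i=min(4*2^0,21)=4, bounds=[0,4]
  i=1: D_i=min(4*2^1,21)=8, bounds=[0,8]
  i=2: D_i=min(4*2^2,21)=16, bounds=[0,16]
  i=3: D_i=min(4*2^3,21)=21, bounds=[0,21]
  i=4: D_i=min(4*2^4,21)=21, bounds=[0,21]
  i=5: D_i=min(4*2^5,21)=21, bounds=[0,21]

Answer: [0,4] [0,8] [0,16] [0,21] [0,21] [0,21]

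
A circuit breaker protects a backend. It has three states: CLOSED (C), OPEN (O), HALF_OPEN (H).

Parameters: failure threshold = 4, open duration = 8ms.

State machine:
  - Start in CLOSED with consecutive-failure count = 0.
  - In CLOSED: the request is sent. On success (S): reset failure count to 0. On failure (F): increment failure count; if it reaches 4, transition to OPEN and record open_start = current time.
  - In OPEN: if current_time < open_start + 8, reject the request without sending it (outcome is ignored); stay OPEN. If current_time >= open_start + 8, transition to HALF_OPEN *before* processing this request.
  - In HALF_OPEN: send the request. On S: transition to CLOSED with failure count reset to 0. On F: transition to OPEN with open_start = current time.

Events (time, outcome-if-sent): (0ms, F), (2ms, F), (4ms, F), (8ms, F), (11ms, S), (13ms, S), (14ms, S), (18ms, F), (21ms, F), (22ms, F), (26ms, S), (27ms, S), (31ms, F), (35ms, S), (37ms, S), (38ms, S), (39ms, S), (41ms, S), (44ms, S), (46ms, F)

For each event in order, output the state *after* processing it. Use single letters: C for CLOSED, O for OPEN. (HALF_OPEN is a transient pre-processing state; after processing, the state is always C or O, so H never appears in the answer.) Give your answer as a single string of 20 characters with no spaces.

Answer: CCCOOOOOOOCCCCCCCCCC

Derivation:
State after each event:
  event#1 t=0ms outcome=F: state=CLOSED
  event#2 t=2ms outcome=F: state=CLOSED
  event#3 t=4ms outcome=F: state=CLOSED
  event#4 t=8ms outcome=F: state=OPEN
  event#5 t=11ms outcome=S: state=OPEN
  event#6 t=13ms outcome=S: state=OPEN
  event#7 t=14ms outcome=S: state=OPEN
  event#8 t=18ms outcome=F: state=OPEN
  event#9 t=21ms outcome=F: state=OPEN
  event#10 t=22ms outcome=F: state=OPEN
  event#11 t=26ms outcome=S: state=CLOSED
  event#12 t=27ms outcome=S: state=CLOSED
  event#13 t=31ms outcome=F: state=CLOSED
  event#14 t=35ms outcome=S: state=CLOSED
  event#15 t=37ms outcome=S: state=CLOSED
  event#16 t=38ms outcome=S: state=CLOSED
  event#17 t=39ms outcome=S: state=CLOSED
  event#18 t=41ms outcome=S: state=CLOSED
  event#19 t=44ms outcome=S: state=CLOSED
  event#20 t=46ms outcome=F: state=CLOSED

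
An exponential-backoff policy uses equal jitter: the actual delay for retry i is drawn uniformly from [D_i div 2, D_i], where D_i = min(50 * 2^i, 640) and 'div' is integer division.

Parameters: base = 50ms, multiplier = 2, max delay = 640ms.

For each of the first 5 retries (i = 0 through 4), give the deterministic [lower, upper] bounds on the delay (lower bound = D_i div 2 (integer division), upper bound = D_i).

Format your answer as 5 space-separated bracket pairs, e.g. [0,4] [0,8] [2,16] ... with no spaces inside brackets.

Computing bounds per retry:
  i=0: D_i=min(50*2^0,640)=50, bounds=[25,50]
  i=1: D_i=min(50*2^1,640)=100, bounds=[50,100]
  i=2: D_i=min(50*2^2,640)=200, bounds=[100,200]
  i=3: D_i=min(50*2^3,640)=400, bounds=[200,400]
  i=4: D_i=min(50*2^4,640)=640, bounds=[320,640]

Answer: [25,50] [50,100] [100,200] [200,400] [320,640]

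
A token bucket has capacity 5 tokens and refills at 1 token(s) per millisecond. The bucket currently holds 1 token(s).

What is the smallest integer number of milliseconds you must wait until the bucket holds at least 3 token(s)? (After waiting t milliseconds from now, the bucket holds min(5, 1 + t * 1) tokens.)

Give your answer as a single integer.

Need 1 + t * 1 >= 3, so t >= 2/1.
Smallest integer t = ceil(2/1) = 2.

Answer: 2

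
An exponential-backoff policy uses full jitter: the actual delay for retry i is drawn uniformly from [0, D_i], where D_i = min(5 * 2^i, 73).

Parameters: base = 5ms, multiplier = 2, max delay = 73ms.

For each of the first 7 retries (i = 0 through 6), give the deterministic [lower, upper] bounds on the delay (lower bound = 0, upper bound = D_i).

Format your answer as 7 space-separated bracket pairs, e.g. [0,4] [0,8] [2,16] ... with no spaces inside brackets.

Answer: [0,5] [0,10] [0,20] [0,40] [0,73] [0,73] [0,73]

Derivation:
Computing bounds per retry:
  i=0: D_i=min(5*2^0,73)=5, bounds=[0,5]
  i=1: D_i=min(5*2^1,73)=10, bounds=[0,10]
  i=2: D_i=min(5*2^2,73)=20, bounds=[0,20]
  i=3: D_i=min(5*2^3,73)=40, bounds=[0,40]
  i=4: D_i=min(5*2^4,73)=73, bounds=[0,73]
  i=5: D_i=min(5*2^5,73)=73, bounds=[0,73]
  i=6: D_i=min(5*2^6,73)=73, bounds=[0,73]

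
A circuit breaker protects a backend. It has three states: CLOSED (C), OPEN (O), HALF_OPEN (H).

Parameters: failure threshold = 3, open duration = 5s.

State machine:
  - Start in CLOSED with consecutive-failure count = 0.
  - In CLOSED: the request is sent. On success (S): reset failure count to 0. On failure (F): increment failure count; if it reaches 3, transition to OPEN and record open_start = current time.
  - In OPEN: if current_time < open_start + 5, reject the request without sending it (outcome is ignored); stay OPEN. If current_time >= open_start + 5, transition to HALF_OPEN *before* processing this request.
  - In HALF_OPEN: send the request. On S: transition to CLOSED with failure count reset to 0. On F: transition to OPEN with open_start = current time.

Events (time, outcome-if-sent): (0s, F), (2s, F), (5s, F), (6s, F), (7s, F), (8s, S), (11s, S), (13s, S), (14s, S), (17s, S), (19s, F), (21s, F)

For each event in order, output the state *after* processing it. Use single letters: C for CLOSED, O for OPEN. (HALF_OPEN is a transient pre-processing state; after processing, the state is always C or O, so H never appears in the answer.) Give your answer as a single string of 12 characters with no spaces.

State after each event:
  event#1 t=0s outcome=F: state=CLOSED
  event#2 t=2s outcome=F: state=CLOSED
  event#3 t=5s outcome=F: state=OPEN
  event#4 t=6s outcome=F: state=OPEN
  event#5 t=7s outcome=F: state=OPEN
  event#6 t=8s outcome=S: state=OPEN
  event#7 t=11s outcome=S: state=CLOSED
  event#8 t=13s outcome=S: state=CLOSED
  event#9 t=14s outcome=S: state=CLOSED
  event#10 t=17s outcome=S: state=CLOSED
  event#11 t=19s outcome=F: state=CLOSED
  event#12 t=21s outcome=F: state=CLOSED

Answer: CCOOOOCCCCCC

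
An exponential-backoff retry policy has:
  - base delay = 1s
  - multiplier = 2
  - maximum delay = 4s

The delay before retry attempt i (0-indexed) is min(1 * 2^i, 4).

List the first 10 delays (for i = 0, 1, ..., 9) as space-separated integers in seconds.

Answer: 1 2 4 4 4 4 4 4 4 4

Derivation:
Computing each delay:
  i=0: min(1*2^0, 4) = 1
  i=1: min(1*2^1, 4) = 2
  i=2: min(1*2^2, 4) = 4
  i=3: min(1*2^3, 4) = 4
  i=4: min(1*2^4, 4) = 4
  i=5: min(1*2^5, 4) = 4
  i=6: min(1*2^6, 4) = 4
  i=7: min(1*2^7, 4) = 4
  i=8: min(1*2^8, 4) = 4
  i=9: min(1*2^9, 4) = 4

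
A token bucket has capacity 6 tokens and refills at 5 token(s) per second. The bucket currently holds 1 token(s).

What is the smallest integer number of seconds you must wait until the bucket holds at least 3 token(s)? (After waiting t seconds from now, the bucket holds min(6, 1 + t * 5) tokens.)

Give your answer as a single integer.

Answer: 1

Derivation:
Need 1 + t * 5 >= 3, so t >= 2/5.
Smallest integer t = ceil(2/5) = 1.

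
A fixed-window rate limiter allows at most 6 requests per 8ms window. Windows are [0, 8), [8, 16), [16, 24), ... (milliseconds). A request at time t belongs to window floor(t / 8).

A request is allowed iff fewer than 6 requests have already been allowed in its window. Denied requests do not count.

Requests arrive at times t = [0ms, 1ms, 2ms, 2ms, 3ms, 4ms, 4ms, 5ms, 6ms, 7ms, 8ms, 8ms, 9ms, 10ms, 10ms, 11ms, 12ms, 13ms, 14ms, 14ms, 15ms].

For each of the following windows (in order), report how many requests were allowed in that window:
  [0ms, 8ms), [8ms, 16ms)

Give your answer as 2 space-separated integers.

Processing requests:
  req#1 t=0ms (window 0): ALLOW
  req#2 t=1ms (window 0): ALLOW
  req#3 t=2ms (window 0): ALLOW
  req#4 t=2ms (window 0): ALLOW
  req#5 t=3ms (window 0): ALLOW
  req#6 t=4ms (window 0): ALLOW
  req#7 t=4ms (window 0): DENY
  req#8 t=5ms (window 0): DENY
  req#9 t=6ms (window 0): DENY
  req#10 t=7ms (window 0): DENY
  req#11 t=8ms (window 1): ALLOW
  req#12 t=8ms (window 1): ALLOW
  req#13 t=9ms (window 1): ALLOW
  req#14 t=10ms (window 1): ALLOW
  req#15 t=10ms (window 1): ALLOW
  req#16 t=11ms (window 1): ALLOW
  req#17 t=12ms (window 1): DENY
  req#18 t=13ms (window 1): DENY
  req#19 t=14ms (window 1): DENY
  req#20 t=14ms (window 1): DENY
  req#21 t=15ms (window 1): DENY

Allowed counts by window: 6 6

Answer: 6 6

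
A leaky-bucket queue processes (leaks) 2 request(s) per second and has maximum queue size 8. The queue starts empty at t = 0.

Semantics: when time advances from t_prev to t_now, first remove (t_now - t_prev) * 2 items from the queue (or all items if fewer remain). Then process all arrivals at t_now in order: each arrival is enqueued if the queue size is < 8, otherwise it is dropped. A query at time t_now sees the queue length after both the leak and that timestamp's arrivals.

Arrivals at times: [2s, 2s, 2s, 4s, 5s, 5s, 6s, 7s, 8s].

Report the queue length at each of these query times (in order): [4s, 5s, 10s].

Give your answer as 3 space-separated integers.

Answer: 1 2 0

Derivation:
Queue lengths at query times:
  query t=4s: backlog = 1
  query t=5s: backlog = 2
  query t=10s: backlog = 0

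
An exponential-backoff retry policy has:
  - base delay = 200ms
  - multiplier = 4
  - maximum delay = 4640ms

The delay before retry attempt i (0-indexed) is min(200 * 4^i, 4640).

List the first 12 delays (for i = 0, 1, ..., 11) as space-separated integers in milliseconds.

Computing each delay:
  i=0: min(200*4^0, 4640) = 200
  i=1: min(200*4^1, 4640) = 800
  i=2: min(200*4^2, 4640) = 3200
  i=3: min(200*4^3, 4640) = 4640
  i=4: min(200*4^4, 4640) = 4640
  i=5: min(200*4^5, 4640) = 4640
  i=6: min(200*4^6, 4640) = 4640
  i=7: min(200*4^7, 4640) = 4640
  i=8: min(200*4^8, 4640) = 4640
  i=9: min(200*4^9, 4640) = 4640
  i=10: min(200*4^10, 4640) = 4640
  i=11: min(200*4^11, 4640) = 4640

Answer: 200 800 3200 4640 4640 4640 4640 4640 4640 4640 4640 4640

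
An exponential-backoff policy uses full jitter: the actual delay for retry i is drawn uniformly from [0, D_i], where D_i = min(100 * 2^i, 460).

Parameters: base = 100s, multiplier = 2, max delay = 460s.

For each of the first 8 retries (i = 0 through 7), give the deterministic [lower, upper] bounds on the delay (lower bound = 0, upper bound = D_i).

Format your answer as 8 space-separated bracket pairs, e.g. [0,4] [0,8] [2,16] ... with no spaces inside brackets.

Computing bounds per retry:
  i=0: D_i=min(100*2^0,460)=100, bounds=[0,100]
  i=1: D_i=min(100*2^1,460)=200, bounds=[0,200]
  i=2: D_i=min(100*2^2,460)=400, bounds=[0,400]
  i=3: D_i=min(100*2^3,460)=460, bounds=[0,460]
  i=4: D_i=min(100*2^4,460)=460, bounds=[0,460]
  i=5: D_i=min(100*2^5,460)=460, bounds=[0,460]
  i=6: D_i=min(100*2^6,460)=460, bounds=[0,460]
  i=7: D_i=min(100*2^7,460)=460, bounds=[0,460]

Answer: [0,100] [0,200] [0,400] [0,460] [0,460] [0,460] [0,460] [0,460]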